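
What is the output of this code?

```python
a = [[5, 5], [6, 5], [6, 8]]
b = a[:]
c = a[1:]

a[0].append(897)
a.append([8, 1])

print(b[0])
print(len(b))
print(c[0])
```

Key concept: slice with nested mutation.
Step by step:
`a = [[5, 5], [6, 5], [6, 8]]` → a = [[5, 5], [6, 5], [6, 8]]
`b = a[:]` → b = [[5, 5], [6, 5], [6, 8]]
`c = a[1:]` → c = [[6, 5], [6, 8]]
`a[0].append(897)` → a = [[5, 5, 897], [6, 5], [6, 8]]; b = [[5, 5, 897], [6, 5], [6, 8]]
`a.append([8, 1])` → a = [[5, 5, 897], [6, 5], [6, 8], [8, 1]]
`print(b[0])` → prints [5, 5, 897]
`print(len(b))` → prints 3
`print(c[0])` → prints [6, 5]

Answer:
[5, 5, 897]
3
[6, 5]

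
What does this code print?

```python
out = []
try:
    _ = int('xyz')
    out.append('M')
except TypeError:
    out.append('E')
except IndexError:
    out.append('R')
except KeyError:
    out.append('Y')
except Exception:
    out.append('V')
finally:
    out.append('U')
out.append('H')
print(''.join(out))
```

Execution trace: 'V' (except Exception) → 'U' (finally) → 'H' (after the try/except). Output: VUH

Answer: VUH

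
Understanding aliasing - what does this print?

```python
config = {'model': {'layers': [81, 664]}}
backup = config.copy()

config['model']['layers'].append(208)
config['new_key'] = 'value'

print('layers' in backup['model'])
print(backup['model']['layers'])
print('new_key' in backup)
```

Key concept: shallow copy gotcha with nested dict.
Step by step:
`config = {'model': {'layers': [81, 664]}}` → config = {'model': {'layers': [81, 664]}}
`backup = config.copy()` → backup = {'model': {'layers': [81, 664]}}
`config['model']['layers'].append(208)` → config = {'model': {'layers': [81, 664, 208]}}; backup = {'model': {'layers': [81, 664, 208]}}
`config['new_key'] = 'value'` → config = {'model': {'layers': [81, 664, 208]}, 'new_key': 'value'}
`print('layers' in backup['model'])` → prints True
`print(backup['model']['layers'])` → prints [81, 664, 208]
`print('new_key' in backup)` → prints False

Answer:
True
[81, 664, 208]
False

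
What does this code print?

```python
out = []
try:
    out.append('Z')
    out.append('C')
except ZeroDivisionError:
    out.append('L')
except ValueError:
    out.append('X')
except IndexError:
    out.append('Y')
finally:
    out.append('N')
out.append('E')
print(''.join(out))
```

Execution trace: 'Z' (try body) → 'C' (try body, no exception) → 'N' (finally) → 'E' (after the try/except). Output: ZCNE

Answer: ZCNE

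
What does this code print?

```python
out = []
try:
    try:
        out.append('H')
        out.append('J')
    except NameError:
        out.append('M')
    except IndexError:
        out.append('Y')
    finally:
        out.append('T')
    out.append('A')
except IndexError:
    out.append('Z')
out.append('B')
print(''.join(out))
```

Execution trace: 'H' (inner try body) → 'J' (inner try body, no exception) → 'T' (inner finally) → 'A' (try body, no exception) → 'B' (after the try/except). Output: HJTAB

Answer: HJTAB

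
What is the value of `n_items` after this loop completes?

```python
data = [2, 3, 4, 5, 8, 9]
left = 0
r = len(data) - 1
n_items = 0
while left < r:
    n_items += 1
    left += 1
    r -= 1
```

Iterations until pointers meet (list length 6)
`n_items` takes the values: 0 → 1 → 2 → 3

Answer: 3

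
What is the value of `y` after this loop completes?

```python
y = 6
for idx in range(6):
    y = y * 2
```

Multiply by 2, 6 times: 6 * 2^6 = 384
`y` takes the values: 6 → 12 → 24 → 48 → 96 → 192 → 384

Answer: 384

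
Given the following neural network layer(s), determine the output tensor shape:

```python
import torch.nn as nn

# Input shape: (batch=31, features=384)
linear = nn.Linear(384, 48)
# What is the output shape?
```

Input: (31, 384) -> Output: (31, 48)

Answer: (31, 48)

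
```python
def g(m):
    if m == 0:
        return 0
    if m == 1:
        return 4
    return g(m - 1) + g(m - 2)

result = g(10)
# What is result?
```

Build up from base cases: g(0)=0, g(1)=4, g(2)=4, g(3)=8, g(4)=12, g(5)=20, g(6)=32, ..., g(10)=220

Answer: 220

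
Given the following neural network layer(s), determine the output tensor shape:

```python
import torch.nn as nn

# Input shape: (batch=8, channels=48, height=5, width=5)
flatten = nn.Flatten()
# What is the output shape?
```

Input: (8, 48, 5, 5) -> Output: (8, 1200)

Answer: (8, 1200)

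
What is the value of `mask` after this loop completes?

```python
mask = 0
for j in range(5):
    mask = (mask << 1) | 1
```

Build 5 consecutive 1-bits: 0b11111
`mask` takes the values: 0 → 1 → 3 → 7 → 15 → 31

Answer: 31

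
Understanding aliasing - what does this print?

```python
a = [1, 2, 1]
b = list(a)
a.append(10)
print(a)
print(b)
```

Key concept: list() constructor creates copy.
Step by step:
`a = [1, 2, 1]` → a = [1, 2, 1]
`b = list(a)` → b = [1, 2, 1]
`a.append(10)` → a = [1, 2, 1, 10]
`print(a)` → prints [1, 2, 1, 10]
`print(b)` → prints [1, 2, 1]

Answer:
[1, 2, 1, 10]
[1, 2, 1]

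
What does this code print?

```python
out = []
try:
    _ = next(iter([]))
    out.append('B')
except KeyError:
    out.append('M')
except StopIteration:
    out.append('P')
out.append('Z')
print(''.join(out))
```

Execution trace: 'P' (except StopIteration) → 'Z' (after the try/except). Output: PZ

Answer: PZ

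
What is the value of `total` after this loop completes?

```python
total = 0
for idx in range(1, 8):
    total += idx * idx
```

Sum of squares 1² to 7² = 140
`total` takes the values: 0 → 1 → 5 → 14 → 30 → 55 → 91 → 140

Answer: 140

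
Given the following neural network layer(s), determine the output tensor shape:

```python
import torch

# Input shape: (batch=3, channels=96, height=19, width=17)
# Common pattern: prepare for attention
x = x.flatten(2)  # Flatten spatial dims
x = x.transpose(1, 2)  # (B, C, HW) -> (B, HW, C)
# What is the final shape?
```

Input: (3, 96, 19, 17) -> after flatten(2): (3, 96, 323) -> Output: (3, 323, 96)

Answer: (3, 323, 96)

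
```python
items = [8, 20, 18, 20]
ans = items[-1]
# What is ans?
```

Trace:
`items = [8, 20, 18, 20]` → items = [8, 20, 18, 20]
`ans = items[-1]` → ans = 20
So ans = 20

Answer: 20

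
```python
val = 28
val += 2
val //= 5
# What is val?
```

Trace:
`val = 28` → val = 28
`val += 2` → val = 30
`val //= 5` → val = 6
So val = 6

Answer: 6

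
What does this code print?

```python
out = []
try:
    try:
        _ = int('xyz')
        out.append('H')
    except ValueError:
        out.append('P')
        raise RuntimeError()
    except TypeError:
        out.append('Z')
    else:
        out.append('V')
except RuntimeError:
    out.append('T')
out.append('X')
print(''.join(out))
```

Execution trace: 'P' (inner except ValueError) → 'T' (outer except RuntimeError) → 'X' (after the try/except). Output: PTX

Answer: PTX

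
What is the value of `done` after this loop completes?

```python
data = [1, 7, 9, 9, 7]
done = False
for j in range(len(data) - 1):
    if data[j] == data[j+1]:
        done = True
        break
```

Check consecutive duplicates in [1, 7, 9, 9, 7]
`done` takes the values: False → True

Answer: True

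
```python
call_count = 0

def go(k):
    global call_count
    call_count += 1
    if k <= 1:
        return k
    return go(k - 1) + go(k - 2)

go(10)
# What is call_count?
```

Calls(k) = 1 + Calls(k-1) + Calls(k-2); Calls(0)=Calls(1)=1. For k=10 this gives 177.

Answer: 177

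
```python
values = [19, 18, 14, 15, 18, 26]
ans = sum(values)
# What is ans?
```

Trace:
`values = [19, 18, 14, 15, 18, 26]` → values = [19, 18, 14, 15, 18, 26]
`ans = sum(values)` → ans = 110
So ans = 110

Answer: 110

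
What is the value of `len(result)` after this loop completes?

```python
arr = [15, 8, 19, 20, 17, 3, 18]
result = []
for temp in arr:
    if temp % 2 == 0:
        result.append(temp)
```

Count even numbers in [15, 8, 19, 20, 17, 3, 18]
`result` takes the values: [] → [8] → [8, 20] → [8, 20, 18]
So `len(result)` = 3

Answer: 3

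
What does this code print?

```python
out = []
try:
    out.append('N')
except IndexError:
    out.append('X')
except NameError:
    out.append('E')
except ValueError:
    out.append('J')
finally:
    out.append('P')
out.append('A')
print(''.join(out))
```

Execution trace: 'N' (try body, no exception) → 'P' (finally) → 'A' (after the try/except). Output: NPA

Answer: NPA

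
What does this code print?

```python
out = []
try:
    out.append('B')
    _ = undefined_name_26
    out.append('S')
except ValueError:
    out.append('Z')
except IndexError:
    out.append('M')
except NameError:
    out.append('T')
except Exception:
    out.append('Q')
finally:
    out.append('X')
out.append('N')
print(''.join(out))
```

Execution trace: 'B' (try body) → 'T' (except NameError) → 'X' (finally) → 'N' (after the try/except). Output: BTXN

Answer: BTXN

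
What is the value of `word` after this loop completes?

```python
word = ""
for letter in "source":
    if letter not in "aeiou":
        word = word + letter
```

Remove vowels from 'source'
`word` takes the values: "" → "s" → "sr" → "src"

Answer: "src"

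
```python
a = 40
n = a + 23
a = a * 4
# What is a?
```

Trace:
`a = 40` → a = 40
`n = a + 23` → n = 63
`a = a * 4` → a = 160
So a = 160

Answer: 160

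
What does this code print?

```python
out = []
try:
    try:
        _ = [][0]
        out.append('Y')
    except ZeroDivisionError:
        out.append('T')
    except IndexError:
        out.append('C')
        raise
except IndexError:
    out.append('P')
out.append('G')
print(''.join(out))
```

Execution trace: 'C' (inner except IndexError) → 'P' (outer except IndexError) → 'G' (after the try/except). Output: CPG

Answer: CPG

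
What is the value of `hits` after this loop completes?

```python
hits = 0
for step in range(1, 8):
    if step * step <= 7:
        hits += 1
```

Count numbers where step² ≤ 7
`hits` takes the values: 0 → 1 → 2

Answer: 2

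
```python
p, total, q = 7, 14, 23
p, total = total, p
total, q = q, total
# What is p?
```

Trace:
`p, total, q = 7, 14, 23` → p = 7; total = 14; q = 23
`p, total = total, p` → p = 14; total = 7
`total, q = q, total` → total = 23; q = 7
So p = 14

Answer: 14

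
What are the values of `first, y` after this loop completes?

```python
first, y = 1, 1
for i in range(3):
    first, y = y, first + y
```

Fibonacci: after 3 iterations
`first, y` takes the values: (1, 1) → (1, 2) → (2, 3) → (3, 5)

Answer: 3, 5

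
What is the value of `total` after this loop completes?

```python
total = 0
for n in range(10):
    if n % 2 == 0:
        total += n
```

Sum of even numbers 0 to 9
`total` takes the values: 0 → 2 → 6 → 12 → 20

Answer: 20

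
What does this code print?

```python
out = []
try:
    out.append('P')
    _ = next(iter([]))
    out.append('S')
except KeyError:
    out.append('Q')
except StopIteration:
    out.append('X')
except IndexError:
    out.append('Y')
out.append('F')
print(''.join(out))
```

Execution trace: 'P' (try body) → 'X' (except StopIteration) → 'F' (after the try/except). Output: PXF

Answer: PXF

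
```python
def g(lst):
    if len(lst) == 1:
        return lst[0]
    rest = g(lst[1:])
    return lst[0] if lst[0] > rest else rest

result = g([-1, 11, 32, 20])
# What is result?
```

Recursive max over [-1, 11, 32, 20] = 32

Answer: 32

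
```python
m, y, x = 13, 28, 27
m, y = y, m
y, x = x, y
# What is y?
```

Trace:
`m, y, x = 13, 28, 27` → m = 13; y = 28; x = 27
`m, y = y, m` → m = 28; y = 13
`y, x = x, y` → y = 27; x = 13
So y = 27

Answer: 27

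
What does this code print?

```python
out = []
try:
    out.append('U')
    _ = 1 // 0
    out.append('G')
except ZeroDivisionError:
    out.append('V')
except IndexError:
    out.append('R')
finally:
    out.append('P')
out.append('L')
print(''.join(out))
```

Execution trace: 'U' (try body) → 'V' (except ZeroDivisionError) → 'P' (finally) → 'L' (after the try/except). Output: UVPL

Answer: UVPL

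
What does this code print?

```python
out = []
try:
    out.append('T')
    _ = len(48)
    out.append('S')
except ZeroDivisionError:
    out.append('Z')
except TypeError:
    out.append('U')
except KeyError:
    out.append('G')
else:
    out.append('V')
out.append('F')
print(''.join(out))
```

Execution trace: 'T' (try body) → 'U' (except TypeError) → 'F' (after the try/except). Output: TUF

Answer: TUF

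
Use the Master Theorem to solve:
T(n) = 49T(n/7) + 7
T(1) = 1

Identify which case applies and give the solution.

a=49, b=7, f(n)=7. log_7(49) = 2. Since c=0 < 2, Case 1 applies: T(n) = Θ(n^log_b(a)) = O(n^2).

Answer: O(n^2) - Case 1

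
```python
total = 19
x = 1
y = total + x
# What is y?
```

Trace:
`total = 19` → total = 19
`x = 1` → x = 1
`y = total + x` → y = 20
So y = 20

Answer: 20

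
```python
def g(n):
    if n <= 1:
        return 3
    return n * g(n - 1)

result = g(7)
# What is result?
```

g(7) = 7 * 6 * 5 * 4 * 3 * 2 * 3 = 15120

Answer: 15120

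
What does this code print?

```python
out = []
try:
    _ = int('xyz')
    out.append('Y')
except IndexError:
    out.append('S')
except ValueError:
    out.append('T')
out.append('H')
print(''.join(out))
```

Execution trace: 'T' (except ValueError) → 'H' (after the try/except). Output: TH

Answer: TH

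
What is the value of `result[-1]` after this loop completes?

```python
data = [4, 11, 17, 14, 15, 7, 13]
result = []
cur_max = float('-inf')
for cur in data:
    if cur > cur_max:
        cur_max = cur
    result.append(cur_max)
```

Running max ends at 17
`result` takes the values: [] → [4] → [4, 11] → [4, 11, 17] → [4, 11, 17, 17] → [4, 11, 17, 17, 17] → [4, 11, 17, 17, 17, 17] → [4, 11, 17, 17, 17, 17, 17]
So `result[-1]` = 17

Answer: 17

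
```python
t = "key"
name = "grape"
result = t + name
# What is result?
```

Trace:
`t = "key"` → t = 'key'
`name = "grape"` → name = 'grape'
`result = t + name` → result = 'keygrape'
So result = 'keygrape'

Answer: 'keygrape'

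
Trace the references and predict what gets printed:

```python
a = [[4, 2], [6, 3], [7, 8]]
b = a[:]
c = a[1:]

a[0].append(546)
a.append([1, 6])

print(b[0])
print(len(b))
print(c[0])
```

Key concept: slice with nested mutation.
Step by step:
`a = [[4, 2], [6, 3], [7, 8]]` → a = [[4, 2], [6, 3], [7, 8]]
`b = a[:]` → b = [[4, 2], [6, 3], [7, 8]]
`c = a[1:]` → c = [[6, 3], [7, 8]]
`a[0].append(546)` → a = [[4, 2, 546], [6, 3], [7, 8]]; b = [[4, 2, 546], [6, 3], [7, 8]]
`a.append([1, 6])` → a = [[4, 2, 546], [6, 3], [7, 8], [1, 6]]
`print(b[0])` → prints [4, 2, 546]
`print(len(b))` → prints 3
`print(c[0])` → prints [6, 3]

Answer:
[4, 2, 546]
3
[6, 3]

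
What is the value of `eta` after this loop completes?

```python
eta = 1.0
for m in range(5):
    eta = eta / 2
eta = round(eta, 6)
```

Halving LR 5 times: 1 / 2^5
`eta` takes the values: 1.0 → 0.5 → 0.25 → 0.125 → 0.0625 → 0.03125

Answer: 0.03125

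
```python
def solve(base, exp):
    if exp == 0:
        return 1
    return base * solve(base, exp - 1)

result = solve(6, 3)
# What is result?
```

solve(6, 3) = 6 * 6 * 6 = 216

Answer: 216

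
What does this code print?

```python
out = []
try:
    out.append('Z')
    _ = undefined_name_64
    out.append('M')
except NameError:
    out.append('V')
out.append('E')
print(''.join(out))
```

Execution trace: 'Z' (try body) → 'V' (except NameError) → 'E' (after the try/except). Output: ZVE

Answer: ZVE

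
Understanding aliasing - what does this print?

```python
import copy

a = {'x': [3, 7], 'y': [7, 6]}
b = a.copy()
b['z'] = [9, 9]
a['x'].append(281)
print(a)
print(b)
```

Key concept: shallow copy of dict with mutable values.
Step by step:
`a = {'x': [3, 7], 'y': [7, 6]}` → a = {'x': [3, 7], 'y': [7, 6]}
`b = a.copy()` → b = {'x': [3, 7], 'y': [7, 6]}
`b['z'] = [9, 9]` → b = {'x': [3, 7], 'y': [7, 6], 'z': [9, 9]}
`a['x'].append(281)` → a = {'x': [3, 7, 281], 'y': [7, 6]}; b = {'x': [3, 7, 281], 'y': [7, 6], 'z': [9, 9]}
`print(a)` → prints {'x': [3, 7, 281], 'y': [7, 6]}
`print(b)` → prints {'x': [3, 7, 281], 'y': [7, 6], 'z': [9, 9]}

Answer:
{'x': [3, 7, 281], 'y': [7, 6]}
{'x': [3, 7, 281], 'y': [7, 6], 'z': [9, 9]}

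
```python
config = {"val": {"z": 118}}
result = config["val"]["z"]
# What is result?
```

Trace:
`config = {"val": {"z": 118}}` → config = {'val': {'z': 118}}
`result = config["val"]["z"]` → result = 118
So result = 118

Answer: 118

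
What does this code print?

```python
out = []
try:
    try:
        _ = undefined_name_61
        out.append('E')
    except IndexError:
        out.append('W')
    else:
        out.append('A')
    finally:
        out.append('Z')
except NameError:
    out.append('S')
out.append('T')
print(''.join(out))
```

Execution trace: 'Z' (finally) → 'S' (outer except NameError) → 'T' (after the try/except). Output: ZST

Answer: ZST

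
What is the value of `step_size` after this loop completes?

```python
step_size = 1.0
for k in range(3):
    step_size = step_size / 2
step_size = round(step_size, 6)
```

Halving LR 3 times: 1 / 2^3
`step_size` takes the values: 1.0 → 0.5 → 0.25 → 0.125

Answer: 0.125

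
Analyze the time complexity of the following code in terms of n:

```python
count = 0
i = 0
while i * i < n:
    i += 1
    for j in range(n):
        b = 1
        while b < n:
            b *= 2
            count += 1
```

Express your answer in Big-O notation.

Each loop level contributes: √n × n × log n. Multiplying the contributions gives O(n√n log n).

Answer: O(n√n log n)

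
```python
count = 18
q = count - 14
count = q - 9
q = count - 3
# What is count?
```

Trace:
`count = 18` → count = 18
`q = count - 14` → q = 4
`count = q - 9` → count = -5
`q = count - 3` → q = -8
So count = -5

Answer: -5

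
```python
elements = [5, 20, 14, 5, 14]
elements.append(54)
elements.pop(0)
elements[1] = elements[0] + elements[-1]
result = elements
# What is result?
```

Trace:
`elements = [5, 20, 14, 5, 14]` → elements = [5, 20, 14, 5, 14]
`elements.append(54)` → elements = [5, 20, 14, 5, 14, 54]
`elements.pop(0)` → elements = [20, 14, 5, 14, 54]
`elements[1] = elements[0] + elements[-1]` → elements = [20, 74, 5, 14, 54]
`result = elements` → result = [20, 74, 5, 14, 54]
So result = [20, 74, 5, 14, 54]

Answer: [20, 74, 5, 14, 54]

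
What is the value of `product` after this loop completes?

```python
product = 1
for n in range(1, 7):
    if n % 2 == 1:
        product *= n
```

Product of odd numbers 1 to 6
`product` takes the values: 1 → 3 → 15

Answer: 15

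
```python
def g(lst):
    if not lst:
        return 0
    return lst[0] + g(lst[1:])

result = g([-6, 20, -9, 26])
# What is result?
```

(-6) + 20 + (-9) + 26 + 0 = 31

Answer: 31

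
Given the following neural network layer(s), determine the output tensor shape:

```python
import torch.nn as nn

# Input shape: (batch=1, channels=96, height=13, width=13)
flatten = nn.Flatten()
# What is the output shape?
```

Input: (1, 96, 13, 13) -> Output: (1, 16224)

Answer: (1, 16224)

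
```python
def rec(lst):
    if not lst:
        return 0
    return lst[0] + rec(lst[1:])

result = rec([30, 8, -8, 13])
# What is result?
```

30 + 8 + (-8) + 13 + 0 = 43

Answer: 43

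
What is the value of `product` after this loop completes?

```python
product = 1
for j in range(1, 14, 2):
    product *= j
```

Product of 1, 3, 5, ... up to 13
`product` takes the values: 1 → 3 → 15 → 105 → 945 → 10395 → 135135

Answer: 135135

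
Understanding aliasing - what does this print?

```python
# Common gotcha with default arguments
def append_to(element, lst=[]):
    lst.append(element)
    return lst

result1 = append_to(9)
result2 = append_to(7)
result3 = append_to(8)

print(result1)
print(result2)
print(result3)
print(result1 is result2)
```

Key concept: mutable default argument gotcha.
Step by step:
`result1 = append_to(9)` → result1 = [9]
`result2 = append_to(7)` → result1 = [9, 7] (same object as result2); result2 = [9, 7] (same object as result1)
`result3 = append_to(8)` → result1 = [9, 7, 8] (same object as result2, result3); result2 = [9, 7, 8] (same object as result1, result3); result3 = [9, 7, 8] (same object as result1, result2)
`print(result1)` → prints [9, 7, 8]
`print(result2)` → prints [9, 7, 8]
`print(result3)` → prints [9, 7, 8]
`print(result1 is result2)` → prints True

Answer:
[9, 7, 8]
[9, 7, 8]
[9, 7, 8]
True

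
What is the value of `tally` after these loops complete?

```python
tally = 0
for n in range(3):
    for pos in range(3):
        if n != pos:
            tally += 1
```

3² - 3 (exclude diagonal)
`tally` takes the values: 0 → 1 → 2 → 3 → 4 → 5 → 6

Answer: 6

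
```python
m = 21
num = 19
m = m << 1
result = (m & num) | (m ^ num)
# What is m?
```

Trace:
`m = 21` → m = 21
`num = 19` → num = 19
`m = m << 1` → m = 42
`result = (m & num) | (m ^ num)` → result = 59
So m = 42

Answer: 42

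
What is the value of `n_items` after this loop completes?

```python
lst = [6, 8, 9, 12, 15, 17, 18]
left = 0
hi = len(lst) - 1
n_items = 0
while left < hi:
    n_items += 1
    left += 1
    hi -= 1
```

Iterations until pointers meet (list length 7)
`n_items` takes the values: 0 → 1 → 2 → 3

Answer: 3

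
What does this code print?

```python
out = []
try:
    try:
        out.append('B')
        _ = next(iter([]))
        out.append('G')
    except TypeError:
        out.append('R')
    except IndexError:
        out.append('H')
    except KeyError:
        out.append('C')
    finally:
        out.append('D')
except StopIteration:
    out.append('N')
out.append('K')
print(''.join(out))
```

Execution trace: 'B' (try body) → 'D' (finally) → 'N' (outer except StopIteration) → 'K' (after the try/except). Output: BDNK

Answer: BDNK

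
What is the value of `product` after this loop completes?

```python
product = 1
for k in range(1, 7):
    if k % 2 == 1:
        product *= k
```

Product of odd numbers 1 to 6
`product` takes the values: 1 → 3 → 15

Answer: 15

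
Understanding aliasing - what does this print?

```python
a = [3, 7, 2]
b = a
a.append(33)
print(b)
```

Key concept: basic list aliasing.
Step by step:
`a = [3, 7, 2]` → a = [3, 7, 2]
`b = a` → b = [3, 7, 2] (same object as a)
`a.append(33)` → a = [3, 7, 2, 33] (same object as b); b = [3, 7, 2, 33] (same object as a)
`print(b)` → prints [3, 7, 2, 33]

Answer: [3, 7, 2, 33]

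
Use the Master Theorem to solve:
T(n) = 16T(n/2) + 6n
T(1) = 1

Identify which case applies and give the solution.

a=16, b=2, f(n)=6n. log_2(16) = 4. Since c=1 < 4, Case 1 applies: T(n) = Θ(n^log_b(a)) = O(n^4).

Answer: O(n^4) - Case 1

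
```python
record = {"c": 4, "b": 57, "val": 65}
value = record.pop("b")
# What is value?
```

Trace:
`record = {"c": 4, "b": 57, "val": 65}` → record = {'c': 4, 'b': 57, 'val': 65}
`value = record.pop("b")` → record = {'c': 4, 'val': 65}; value = 57
So value = 57

Answer: 57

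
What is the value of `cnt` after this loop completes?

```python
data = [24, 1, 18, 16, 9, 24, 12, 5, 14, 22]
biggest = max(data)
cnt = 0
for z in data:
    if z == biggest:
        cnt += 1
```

Count of max value 24 in [24, 1, 18, 16, 9, 24, 12, 5, 14, 22]
`cnt` takes the values: 0 → 1 → 2

Answer: 2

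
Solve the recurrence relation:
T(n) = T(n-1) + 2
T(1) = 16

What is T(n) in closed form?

Unrolling: T(n) = T(1) + 2·(n-1) = 16 + 2(n-1) = 2n + 14.

Answer: T(n) = 2n + 14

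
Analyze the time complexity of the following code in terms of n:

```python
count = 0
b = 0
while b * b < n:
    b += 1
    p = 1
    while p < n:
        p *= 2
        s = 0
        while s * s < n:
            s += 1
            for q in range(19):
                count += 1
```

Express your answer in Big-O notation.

Each loop level contributes: √n × log n × √n × 1. Multiplying the contributions gives O(n log n).

Answer: O(n log n)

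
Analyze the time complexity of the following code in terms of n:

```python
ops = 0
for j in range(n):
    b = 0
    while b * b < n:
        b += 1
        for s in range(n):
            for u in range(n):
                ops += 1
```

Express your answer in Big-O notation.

Each loop level contributes: n × √n × n × n. Multiplying the contributions gives O(n^3√n).

Answer: O(n^3√n)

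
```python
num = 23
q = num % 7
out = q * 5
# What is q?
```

Trace:
`num = 23` → num = 23
`q = num % 7` → q = 2
`out = q * 5` → out = 10
So q = 2

Answer: 2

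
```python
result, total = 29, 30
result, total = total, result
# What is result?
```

Trace:
`result, total = 29, 30` → result = 29; total = 30
`result, total = total, result` → result = 30; total = 29
So result = 30

Answer: 30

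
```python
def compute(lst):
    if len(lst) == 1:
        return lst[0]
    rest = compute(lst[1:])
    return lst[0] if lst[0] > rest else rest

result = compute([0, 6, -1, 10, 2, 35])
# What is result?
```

Recursive max over [0, 6, -1, 10, 2, 35] = 35

Answer: 35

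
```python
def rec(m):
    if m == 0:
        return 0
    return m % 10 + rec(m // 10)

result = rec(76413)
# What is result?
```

Sum of digits of 76413: 3 + 1 + 4 + 6 + 7 = 21

Answer: 21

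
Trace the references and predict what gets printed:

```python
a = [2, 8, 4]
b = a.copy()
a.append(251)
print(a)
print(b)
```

Key concept: list.copy() creates independent copy.
Step by step:
`a = [2, 8, 4]` → a = [2, 8, 4]
`b = a.copy()` → b = [2, 8, 4]
`a.append(251)` → a = [2, 8, 4, 251]
`print(a)` → prints [2, 8, 4, 251]
`print(b)` → prints [2, 8, 4]

Answer:
[2, 8, 4, 251]
[2, 8, 4]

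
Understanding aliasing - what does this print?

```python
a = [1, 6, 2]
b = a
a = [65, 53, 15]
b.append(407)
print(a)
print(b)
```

Key concept: rebinding vs mutation: a is rebound to a new list, b still points at the original.
Step by step:
`a = [1, 6, 2]` → a = [1, 6, 2]
`b = a` → b = [1, 6, 2] (same object as a)
`a = [65, 53, 15]` → a = [65, 53, 15]
`b.append(407)` → b = [1, 6, 2, 407]
`print(a)` → prints [65, 53, 15]
`print(b)` → prints [1, 6, 2, 407]

Answer:
[65, 53, 15]
[1, 6, 2, 407]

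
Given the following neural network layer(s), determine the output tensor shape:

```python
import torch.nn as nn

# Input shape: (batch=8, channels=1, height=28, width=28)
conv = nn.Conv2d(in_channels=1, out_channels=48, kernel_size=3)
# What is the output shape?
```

Input: (8, 1, 28, 28) -> Output: (8, 48, 26, 26)

Answer: (8, 48, 26, 26)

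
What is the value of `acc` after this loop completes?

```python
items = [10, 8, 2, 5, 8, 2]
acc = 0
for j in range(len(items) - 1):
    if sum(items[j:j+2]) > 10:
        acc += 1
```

Count windows with sum > 10
`acc` takes the values: 0 → 1 → 2

Answer: 2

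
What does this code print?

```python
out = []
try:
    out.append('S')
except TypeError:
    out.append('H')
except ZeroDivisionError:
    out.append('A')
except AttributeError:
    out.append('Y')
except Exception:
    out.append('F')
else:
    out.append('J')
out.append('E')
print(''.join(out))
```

Execution trace: 'S' (try body, no exception) → 'J' (else) → 'E' (after the try/except). Output: SJE

Answer: SJE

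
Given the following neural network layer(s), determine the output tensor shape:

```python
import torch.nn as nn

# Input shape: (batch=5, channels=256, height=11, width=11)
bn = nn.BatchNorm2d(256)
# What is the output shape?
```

Input: (5, 256, 11, 11) -> Output: (5, 256, 11, 11)

Answer: (5, 256, 11, 11)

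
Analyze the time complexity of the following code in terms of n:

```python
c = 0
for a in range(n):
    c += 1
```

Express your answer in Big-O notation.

Each loop level contributes: n. Multiplying the contributions gives O(n).

Answer: O(n)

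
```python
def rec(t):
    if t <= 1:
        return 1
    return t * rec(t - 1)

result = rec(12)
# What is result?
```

rec(12) = 12 * 11 * 10 * 9 * 8 * 7 * 6 * 5 * 4 * 3 * 2 * 1 = 479001600

Answer: 479001600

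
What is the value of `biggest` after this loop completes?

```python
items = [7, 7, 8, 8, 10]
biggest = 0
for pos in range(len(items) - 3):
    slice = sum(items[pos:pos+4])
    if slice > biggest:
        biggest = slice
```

Max sum of 4-element window in [7, 7, 8, 8, 10]
`biggest` takes the values: 0 → 30 → 33

Answer: 33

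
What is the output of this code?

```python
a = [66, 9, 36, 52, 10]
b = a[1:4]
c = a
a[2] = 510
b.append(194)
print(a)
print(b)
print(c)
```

Key concept: slice vs alias.
Step by step:
`a = [66, 9, 36, 52, 10]` → a = [66, 9, 36, 52, 10]
`b = a[1:4]` → b = [9, 36, 52]
`c = a` → c = [66, 9, 36, 52, 10] (same object as a)
`a[2] = 510` → a = [66, 9, 510, 52, 10] (same object as c); c = [66, 9, 510, 52, 10] (same object as a)
`b.append(194)` → b = [9, 36, 52, 194]
`print(a)` → prints [66, 9, 510, 52, 10]
`print(b)` → prints [9, 36, 52, 194]
`print(c)` → prints [66, 9, 510, 52, 10]

Answer:
[66, 9, 510, 52, 10]
[9, 36, 52, 194]
[66, 9, 510, 52, 10]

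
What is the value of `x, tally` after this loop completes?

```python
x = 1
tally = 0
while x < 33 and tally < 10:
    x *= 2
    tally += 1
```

Double until >= 33 or 10 iterations
`x, tally` takes the values: (1, 0) → (2, 0) → (2, 1) → (4, 1) → (4, 2) → (8, 2) → (8, 3) → (16, 3) → (16, 4) → (32, 4) → (32, 5) → (64, 5) → (64, 6)

Answer: 64, 6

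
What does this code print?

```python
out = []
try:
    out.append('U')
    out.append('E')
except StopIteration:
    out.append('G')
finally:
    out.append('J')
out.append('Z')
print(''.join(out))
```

Execution trace: 'U' (try body) → 'E' (try body, no exception) → 'J' (finally) → 'Z' (after the try/except). Output: UEJZ

Answer: UEJZ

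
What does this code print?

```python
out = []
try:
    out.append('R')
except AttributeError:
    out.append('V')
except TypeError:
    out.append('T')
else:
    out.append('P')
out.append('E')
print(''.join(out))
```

Execution trace: 'R' (try body, no exception) → 'P' (else) → 'E' (after the try/except). Output: RPE

Answer: RPE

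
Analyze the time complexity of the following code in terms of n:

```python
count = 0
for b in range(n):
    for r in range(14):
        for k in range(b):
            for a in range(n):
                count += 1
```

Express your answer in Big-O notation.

Each loop level contributes: n × 1 × n × n. Multiplying the contributions gives O(n^3).

Answer: O(n^3)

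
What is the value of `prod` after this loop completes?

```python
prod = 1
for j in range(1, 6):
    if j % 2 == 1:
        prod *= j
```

Product of odd numbers 1 to 5
`prod` takes the values: 1 → 3 → 15

Answer: 15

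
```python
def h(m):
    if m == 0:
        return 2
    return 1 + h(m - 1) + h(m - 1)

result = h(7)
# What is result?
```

h(m) = 1 + 2·h(m-1), h(0)=2. Closed form: (2+1)·2^7 - 1 = 383.

Answer: 383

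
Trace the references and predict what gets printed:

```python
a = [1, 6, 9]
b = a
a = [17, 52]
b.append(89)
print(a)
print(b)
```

Key concept: rebinding vs mutation: a is rebound to a new list, b still points at the original.
Step by step:
`a = [1, 6, 9]` → a = [1, 6, 9]
`b = a` → b = [1, 6, 9] (same object as a)
`a = [17, 52]` → a = [17, 52]
`b.append(89)` → b = [1, 6, 9, 89]
`print(a)` → prints [17, 52]
`print(b)` → prints [1, 6, 9, 89]

Answer:
[17, 52]
[1, 6, 9, 89]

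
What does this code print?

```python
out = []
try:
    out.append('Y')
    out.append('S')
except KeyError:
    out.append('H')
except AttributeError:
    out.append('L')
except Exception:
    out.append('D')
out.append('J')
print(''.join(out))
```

Execution trace: 'Y' (try body) → 'S' (try body, no exception) → 'J' (after the try/except). Output: YSJ

Answer: YSJ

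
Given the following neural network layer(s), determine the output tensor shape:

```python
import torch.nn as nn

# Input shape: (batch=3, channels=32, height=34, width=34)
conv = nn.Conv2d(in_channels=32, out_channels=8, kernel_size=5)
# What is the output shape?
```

Input: (3, 32, 34, 34) -> Output: (3, 8, 30, 30)

Answer: (3, 8, 30, 30)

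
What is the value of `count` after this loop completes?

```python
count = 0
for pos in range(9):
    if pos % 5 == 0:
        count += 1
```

Count numbers divisible by 5 in range(9)
`count` takes the values: 0 → 1 → 2

Answer: 2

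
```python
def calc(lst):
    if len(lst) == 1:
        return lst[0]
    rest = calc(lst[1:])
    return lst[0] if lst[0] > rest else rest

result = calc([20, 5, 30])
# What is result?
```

Recursive max over [20, 5, 30] = 30

Answer: 30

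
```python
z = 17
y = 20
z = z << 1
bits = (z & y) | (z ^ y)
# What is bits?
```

Trace:
`z = 17` → z = 17
`y = 20` → y = 20
`z = z << 1` → z = 34
`bits = (z & y) | (z ^ y)` → bits = 54
So bits = 54

Answer: 54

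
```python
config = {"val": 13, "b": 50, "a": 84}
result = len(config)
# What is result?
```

Trace:
`config = {"val": 13, "b": 50, "a": 84}` → config = {'val': 13, 'b': 50, 'a': 84}
`result = len(config)` → result = 3
So result = 3

Answer: 3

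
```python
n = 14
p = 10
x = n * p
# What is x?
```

Trace:
`n = 14` → n = 14
`p = 10` → p = 10
`x = n * p` → x = 140
So x = 140

Answer: 140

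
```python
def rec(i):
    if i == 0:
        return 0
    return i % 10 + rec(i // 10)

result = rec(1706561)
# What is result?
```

Sum of digits of 1706561: 1 + 6 + 5 + 6 + 0 + 7 + 1 = 26

Answer: 26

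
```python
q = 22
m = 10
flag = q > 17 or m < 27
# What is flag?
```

Trace:
`q = 22` → q = 22
`m = 10` → m = 10
`flag = q > 17 or m < 27` → flag = True
So flag = True

Answer: True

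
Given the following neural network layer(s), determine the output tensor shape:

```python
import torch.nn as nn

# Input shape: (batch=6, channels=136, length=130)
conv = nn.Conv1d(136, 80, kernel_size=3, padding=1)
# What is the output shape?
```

Input: (6, 136, 130) -> Output: (6, 80, 130)

Answer: (6, 80, 130)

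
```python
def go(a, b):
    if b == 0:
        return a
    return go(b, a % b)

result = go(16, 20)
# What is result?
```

go(16, 20) -> go(20, 16) -> go(16, 4) -> go(4, 0) -> 4

Answer: 4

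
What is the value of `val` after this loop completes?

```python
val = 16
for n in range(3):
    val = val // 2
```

Halve 3 times: 16 // 2^3 = 2
`val` takes the values: 16 → 8 → 4 → 2

Answer: 2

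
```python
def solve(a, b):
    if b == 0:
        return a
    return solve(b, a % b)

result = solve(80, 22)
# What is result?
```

solve(80, 22) -> solve(22, 14) -> solve(14, 8) -> solve(8, 6) -> solve(6, 2) -> solve(2, 0) -> 2

Answer: 2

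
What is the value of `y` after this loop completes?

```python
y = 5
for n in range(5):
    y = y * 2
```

Multiply by 2, 5 times: 5 * 2^5 = 160
`y` takes the values: 5 → 10 → 20 → 40 → 80 → 160

Answer: 160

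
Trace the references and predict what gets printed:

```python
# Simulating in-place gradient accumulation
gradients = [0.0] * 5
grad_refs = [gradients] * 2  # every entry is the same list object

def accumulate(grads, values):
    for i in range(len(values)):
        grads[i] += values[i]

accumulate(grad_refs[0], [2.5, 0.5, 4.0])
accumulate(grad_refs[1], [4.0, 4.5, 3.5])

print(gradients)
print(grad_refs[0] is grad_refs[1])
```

Key concept: gradient accumulation aliasing.
Step by step:
`gradients = [0.0] * 5` → gradients = [0.0, 0.0, 0.0, 0.0, 0.0]
`grad_refs = [gradients] * 2` → grad_refs = [[0.0, 0.0, 0.0, 0.0, 0.0], [0.0, 0.0, 0.0, 0.0, 0.0]]
`accumulate(grad_refs[0], [2.5, 0.5, 4.0])` → gradients = [2.5, 0.5, 4.0, 0.0, 0.0]; grad_refs = [[2.5, 0.5, 4.0, 0.0, 0.0], [2.5, 0.5, 4.0, 0.0, 0.0]]
`accumulate(grad_refs[1], [4.0, 4.5, 3.5])` → gradients = [6.5, 5.0, 7.5, 0.0, 0.0]; grad_refs = [[6.5, 5.0, 7.5, 0.0, 0.0], [6.5, 5.0, 7.5, 0.0, 0.0]]
`print(gradients)` → prints [6.5, 5.0, 7.5, 0.0, 0.0]
`print(grad_refs[0] is grad_refs[1])` → prints True

Answer:
[6.5, 5.0, 7.5, 0.0, 0.0]
True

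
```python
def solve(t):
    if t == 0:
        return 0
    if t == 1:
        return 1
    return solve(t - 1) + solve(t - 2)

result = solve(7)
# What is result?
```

Build up from base cases: solve(0)=0, solve(1)=1, solve(2)=1, solve(3)=2, solve(4)=3, solve(5)=5, solve(6)=8, ..., solve(7)=13

Answer: 13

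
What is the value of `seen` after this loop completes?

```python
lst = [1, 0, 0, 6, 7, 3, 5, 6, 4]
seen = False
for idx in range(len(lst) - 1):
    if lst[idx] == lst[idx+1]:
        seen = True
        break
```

Check consecutive duplicates in [1, 0, 0, 6, 7, 3, 5, 6, 4]
`seen` takes the values: False → True

Answer: True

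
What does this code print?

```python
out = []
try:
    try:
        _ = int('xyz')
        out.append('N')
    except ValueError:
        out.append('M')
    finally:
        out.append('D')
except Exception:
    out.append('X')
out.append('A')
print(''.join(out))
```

Execution trace: 'M' (inner except ValueError) → 'D' (inner finally) → 'A' (after the try/except). Output: MDA

Answer: MDA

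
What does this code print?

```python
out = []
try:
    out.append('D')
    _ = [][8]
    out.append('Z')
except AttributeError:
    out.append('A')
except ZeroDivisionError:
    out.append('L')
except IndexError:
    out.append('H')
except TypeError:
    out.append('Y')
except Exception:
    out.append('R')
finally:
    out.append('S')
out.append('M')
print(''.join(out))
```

Execution trace: 'D' (try body) → 'H' (except IndexError) → 'S' (finally) → 'M' (after the try/except). Output: DHSM

Answer: DHSM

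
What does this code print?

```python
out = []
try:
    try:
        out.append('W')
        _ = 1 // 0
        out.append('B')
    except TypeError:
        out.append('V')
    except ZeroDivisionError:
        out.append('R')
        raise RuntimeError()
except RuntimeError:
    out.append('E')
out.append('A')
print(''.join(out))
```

Execution trace: 'W' (inner try body) → 'R' (inner except ZeroDivisionError) → 'E' (outer except RuntimeError) → 'A' (after the try/except). Output: WREA

Answer: WREA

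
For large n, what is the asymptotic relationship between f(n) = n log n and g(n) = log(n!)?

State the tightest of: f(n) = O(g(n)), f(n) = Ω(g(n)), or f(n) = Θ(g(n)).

n log n vs log(n!): f(n) = Θ(g(n)) — they are asymptotically equivalent (Stirling's approximation).

Answer: f(n) = Θ(g(n)) — they are asymptotically equivalent (Stirling's approximation).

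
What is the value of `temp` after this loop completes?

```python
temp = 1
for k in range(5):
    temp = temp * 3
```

Multiply by 3, 5 times: 1 * 3^5 = 243
`temp` takes the values: 1 → 3 → 9 → 27 → 81 → 243

Answer: 243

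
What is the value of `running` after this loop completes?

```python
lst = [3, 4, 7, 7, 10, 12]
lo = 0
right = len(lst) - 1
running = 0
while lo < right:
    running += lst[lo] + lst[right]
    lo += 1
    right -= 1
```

Sum of pairs from ends
`running` takes the values: 0 → 15 → 29 → 43

Answer: 43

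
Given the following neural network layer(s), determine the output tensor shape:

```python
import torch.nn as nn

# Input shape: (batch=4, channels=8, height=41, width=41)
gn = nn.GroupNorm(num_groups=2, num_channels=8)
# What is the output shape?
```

Input: (4, 8, 41, 41) -> Output: (4, 8, 41, 41)

Answer: (4, 8, 41, 41)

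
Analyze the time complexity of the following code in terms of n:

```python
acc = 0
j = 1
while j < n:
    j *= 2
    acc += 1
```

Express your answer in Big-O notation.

Each loop level contributes: log n. Multiplying the contributions gives O(log n).

Answer: O(log n)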